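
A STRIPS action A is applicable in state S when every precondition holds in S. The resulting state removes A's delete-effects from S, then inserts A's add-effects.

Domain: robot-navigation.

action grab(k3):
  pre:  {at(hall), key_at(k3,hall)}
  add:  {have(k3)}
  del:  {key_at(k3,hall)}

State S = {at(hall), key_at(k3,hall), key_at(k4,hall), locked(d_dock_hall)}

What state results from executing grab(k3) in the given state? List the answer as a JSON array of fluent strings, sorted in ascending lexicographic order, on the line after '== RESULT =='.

Progress:
  pre ⊆ S: {at(hall), key_at(k3,hall)} ⊆ S  — applicable
  S \ del = {at(hall), key_at(k4,hall), locked(d_dock_hall)}
  ∪ add   = {at(hall), have(k3), key_at(k4,hall), locked(d_dock_hall)}

== RESULT ==
["at(hall)", "have(k3)", "key_at(k4,hall)", "locked(d_dock_hall)"]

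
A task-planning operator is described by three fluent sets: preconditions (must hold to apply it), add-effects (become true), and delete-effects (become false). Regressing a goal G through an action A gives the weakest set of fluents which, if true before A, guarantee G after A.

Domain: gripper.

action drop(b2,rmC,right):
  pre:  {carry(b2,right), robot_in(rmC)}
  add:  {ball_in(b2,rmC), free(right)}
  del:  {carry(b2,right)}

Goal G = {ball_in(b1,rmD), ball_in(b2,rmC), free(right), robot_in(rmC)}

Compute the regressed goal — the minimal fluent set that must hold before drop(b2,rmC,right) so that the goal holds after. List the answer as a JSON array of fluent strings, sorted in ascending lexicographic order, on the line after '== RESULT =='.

Regress:
  G ∩ del = {}  (empty — regression defined)
  G \ add = {ball_in(b1,rmD), ball_in(b2,rmC), free(right), robot_in(rmC)} \ {ball_in(b2,rmC), free(right)} = {ball_in(b1,rmD), robot_in(rmC)}
  ∪ pre   = {ball_in(b1,rmD), robot_in(rmC)} ∪ {carry(b2,right), robot_in(rmC)}
          = {ball_in(b1,rmD), carry(b2,right), robot_in(rmC)}

== RESULT ==
["ball_in(b1,rmD)", "carry(b2,right)", "robot_in(rmC)"]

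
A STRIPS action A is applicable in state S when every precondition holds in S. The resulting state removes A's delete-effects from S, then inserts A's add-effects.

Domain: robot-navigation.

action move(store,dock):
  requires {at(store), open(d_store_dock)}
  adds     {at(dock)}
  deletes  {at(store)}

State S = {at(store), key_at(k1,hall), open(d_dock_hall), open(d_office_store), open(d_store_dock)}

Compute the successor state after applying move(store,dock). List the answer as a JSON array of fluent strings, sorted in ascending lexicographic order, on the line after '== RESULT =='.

Progress:
  pre ⊆ S: {at(store), open(d_store_dock)} ⊆ S  — applicable
  S \ del = {key_at(k1,hall), open(d_dock_hall), open(d_office_store), open(d_store_dock)}
  ∪ add   = {at(dock), key_at(k1,hall), open(d_dock_hall), open(d_office_store), open(d_store_dock)}

== RESULT ==
["at(dock)", "key_at(k1,hall)", "open(d_dock_hall)", "open(d_office_store)", "open(d_store_dock)"]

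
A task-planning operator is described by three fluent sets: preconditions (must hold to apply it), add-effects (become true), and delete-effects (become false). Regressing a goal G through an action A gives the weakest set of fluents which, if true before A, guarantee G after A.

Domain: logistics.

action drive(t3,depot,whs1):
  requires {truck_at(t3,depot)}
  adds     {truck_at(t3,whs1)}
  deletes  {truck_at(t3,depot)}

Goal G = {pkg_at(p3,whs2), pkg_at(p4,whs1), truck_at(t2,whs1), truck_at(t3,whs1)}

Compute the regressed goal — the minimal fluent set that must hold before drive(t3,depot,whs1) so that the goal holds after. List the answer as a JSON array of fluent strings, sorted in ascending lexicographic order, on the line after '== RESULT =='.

Compute (G \ add) ∪ pre:
  G ∩ del = {}  (empty — regression defined)
  G \ add = {pkg_at(p3,whs2), pkg_at(p4,whs1), truck_at(t2,whs1), truck_at(t3,whs1)} \ {truck_at(t3,whs1)} = {pkg_at(p3,whs2), pkg_at(p4,whs1), truck_at(t2,whs1)}
  ∪ pre   = {pkg_at(p3,whs2), pkg_at(p4,whs1), truck_at(t2,whs1)} ∪ {truck_at(t3,depot)}
          = {pkg_at(p3,whs2), pkg_at(p4,whs1), truck_at(t2,whs1), truck_at(t3,depot)}

== RESULT ==
["pkg_at(p3,whs2)", "pkg_at(p4,whs1)", "truck_at(t2,whs1)", "truck_at(t3,depot)"]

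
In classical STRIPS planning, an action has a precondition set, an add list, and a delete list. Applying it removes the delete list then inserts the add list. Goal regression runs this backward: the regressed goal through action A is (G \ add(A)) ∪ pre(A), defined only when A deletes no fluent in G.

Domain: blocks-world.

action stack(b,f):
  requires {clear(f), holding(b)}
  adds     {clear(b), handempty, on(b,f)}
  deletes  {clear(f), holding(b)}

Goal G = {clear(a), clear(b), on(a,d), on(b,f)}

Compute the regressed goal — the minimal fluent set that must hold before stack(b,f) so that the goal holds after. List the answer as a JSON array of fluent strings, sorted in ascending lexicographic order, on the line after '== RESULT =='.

Compute (G \ add) ∪ pre:
  G ∩ del = {}  (empty — regression defined)
  G \ add = {clear(a), clear(b), on(a,d), on(b,f)} \ {clear(b), handempty, on(b,f)} = {clear(a), on(a,d)}
  ∪ pre   = {clear(a), on(a,d)} ∪ {clear(f), holding(b)}
          = {clear(a), clear(f), holding(b), on(a,d)}

== RESULT ==
["clear(a)", "clear(f)", "holding(b)", "on(a,d)"]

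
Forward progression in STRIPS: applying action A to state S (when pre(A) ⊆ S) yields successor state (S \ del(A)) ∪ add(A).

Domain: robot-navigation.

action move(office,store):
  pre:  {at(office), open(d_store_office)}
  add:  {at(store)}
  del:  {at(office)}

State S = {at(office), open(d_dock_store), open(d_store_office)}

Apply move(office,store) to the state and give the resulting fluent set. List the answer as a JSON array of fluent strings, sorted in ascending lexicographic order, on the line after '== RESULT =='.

Compute (S \ del) ∪ add:
  pre ⊆ S: {at(office), open(d_store_office)} ⊆ S  — applicable
  S \ del = {open(d_dock_store), open(d_store_office)}
  ∪ add   = {at(store), open(d_dock_store), open(d_store_office)}

== RESULT ==
["at(store)", "open(d_dock_store)", "open(d_store_office)"]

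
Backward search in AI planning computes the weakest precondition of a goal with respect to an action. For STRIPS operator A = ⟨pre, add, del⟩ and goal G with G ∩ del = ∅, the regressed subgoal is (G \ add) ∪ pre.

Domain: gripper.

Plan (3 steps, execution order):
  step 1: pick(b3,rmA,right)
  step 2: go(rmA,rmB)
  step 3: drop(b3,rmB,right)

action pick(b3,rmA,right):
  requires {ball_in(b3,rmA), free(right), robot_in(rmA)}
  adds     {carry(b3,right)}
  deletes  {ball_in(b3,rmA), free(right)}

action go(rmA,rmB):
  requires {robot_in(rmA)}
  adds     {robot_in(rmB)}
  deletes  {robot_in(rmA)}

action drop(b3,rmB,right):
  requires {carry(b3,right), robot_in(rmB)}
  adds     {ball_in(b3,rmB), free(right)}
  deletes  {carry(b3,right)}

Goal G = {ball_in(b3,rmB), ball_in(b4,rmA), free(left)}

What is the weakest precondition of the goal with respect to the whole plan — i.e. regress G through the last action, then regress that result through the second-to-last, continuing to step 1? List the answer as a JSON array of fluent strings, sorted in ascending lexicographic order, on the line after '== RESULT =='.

Work backward from the goal:
  through step 3 (drop(b3,rmB,right)): drop {ball_in(b3,rmB)}, keep {ball_in(b4,rmA), free(left)}, require {carry(b3,right), robot_in(rmB)}
    → {ball_in(b4,rmA), carry(b3,right), free(left), robot_in(rmB)}
  through step 2 (go(rmA,rmB)): drop {robot_in(rmB)}, keep {ball_in(b4,rmA), carry(b3,right), free(left)}, require {robot_in(rmA)}
    → {ball_in(b4,rmA), carry(b3,right), free(left), robot_in(rmA)}
  through step 1 (pick(b3,rmA,right)): drop {carry(b3,right)}, keep {ball_in(b4,rmA), free(left), robot_in(rmA)}, require {ball_in(b3,rmA), free(right), robot_in(rmA)}
    → {ball_in(b3,rmA), ball_in(b4,rmA), free(left), free(right), robot_in(rmA)}

== RESULT ==
["ball_in(b3,rmA)", "ball_in(b4,rmA)", "free(left)", "free(right)", "robot_in(rmA)"]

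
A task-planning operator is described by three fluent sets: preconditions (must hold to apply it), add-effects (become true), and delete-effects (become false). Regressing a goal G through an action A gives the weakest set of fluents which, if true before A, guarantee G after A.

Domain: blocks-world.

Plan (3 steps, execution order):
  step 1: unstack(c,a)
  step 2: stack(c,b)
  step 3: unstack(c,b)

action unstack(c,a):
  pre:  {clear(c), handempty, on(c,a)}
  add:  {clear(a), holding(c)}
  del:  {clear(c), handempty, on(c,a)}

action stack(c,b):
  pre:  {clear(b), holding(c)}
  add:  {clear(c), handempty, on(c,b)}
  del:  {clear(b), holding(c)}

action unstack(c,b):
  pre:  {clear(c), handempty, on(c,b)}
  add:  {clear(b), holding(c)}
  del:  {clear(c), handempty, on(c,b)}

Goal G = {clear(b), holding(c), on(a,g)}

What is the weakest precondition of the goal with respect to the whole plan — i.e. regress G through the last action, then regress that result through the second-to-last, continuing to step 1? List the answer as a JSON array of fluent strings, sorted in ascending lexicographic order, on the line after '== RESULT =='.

Regress step by step:
  through step 3 (unstack(c,b)): drop {clear(b), holding(c)}, keep {on(a,g)}, require {clear(c), handempty, on(c,b)}
    → {clear(c), handempty, on(a,g), on(c,b)}
  through step 2 (stack(c,b)): drop {clear(c), handempty, on(c,b)}, keep {on(a,g)}, require {clear(b), holding(c)}
    → {clear(b), holding(c), on(a,g)}
  through step 1 (unstack(c,a)): drop {holding(c)}, keep {clear(b), on(a,g)}, require {clear(c), handempty, on(c,a)}
    → {clear(b), clear(c), handempty, on(a,g), on(c,a)}

== RESULT ==
["clear(b)", "clear(c)", "handempty", "on(a,g)", "on(c,a)"]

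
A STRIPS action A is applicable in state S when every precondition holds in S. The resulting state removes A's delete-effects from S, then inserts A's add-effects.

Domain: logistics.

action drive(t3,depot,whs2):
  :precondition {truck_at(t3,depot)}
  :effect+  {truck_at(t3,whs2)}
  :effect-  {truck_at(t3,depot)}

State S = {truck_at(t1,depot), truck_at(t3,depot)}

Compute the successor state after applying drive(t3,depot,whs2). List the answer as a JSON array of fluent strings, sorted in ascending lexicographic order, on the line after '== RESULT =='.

Compute (S \ del) ∪ add:
  pre ⊆ S: {truck_at(t3,depot)} ⊆ S  — applicable
  S \ del = {truck_at(t1,depot)}
  ∪ add   = {truck_at(t1,depot), truck_at(t3,whs2)}

== RESULT ==
["truck_at(t1,depot)", "truck_at(t3,whs2)"]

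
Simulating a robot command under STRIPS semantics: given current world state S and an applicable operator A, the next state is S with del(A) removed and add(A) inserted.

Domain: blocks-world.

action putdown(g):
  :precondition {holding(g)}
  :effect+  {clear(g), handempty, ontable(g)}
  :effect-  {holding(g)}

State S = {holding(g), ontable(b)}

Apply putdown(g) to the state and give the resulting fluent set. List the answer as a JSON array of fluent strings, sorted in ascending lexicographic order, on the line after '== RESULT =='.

Compute (S \ del) ∪ add:
  pre ⊆ S: {holding(g)} ⊆ S  — applicable
  S \ del = {ontable(b)}
  ∪ add   = {clear(g), handempty, ontable(b), ontable(g)}

== RESULT ==
["clear(g)", "handempty", "ontable(b)", "ontable(g)"]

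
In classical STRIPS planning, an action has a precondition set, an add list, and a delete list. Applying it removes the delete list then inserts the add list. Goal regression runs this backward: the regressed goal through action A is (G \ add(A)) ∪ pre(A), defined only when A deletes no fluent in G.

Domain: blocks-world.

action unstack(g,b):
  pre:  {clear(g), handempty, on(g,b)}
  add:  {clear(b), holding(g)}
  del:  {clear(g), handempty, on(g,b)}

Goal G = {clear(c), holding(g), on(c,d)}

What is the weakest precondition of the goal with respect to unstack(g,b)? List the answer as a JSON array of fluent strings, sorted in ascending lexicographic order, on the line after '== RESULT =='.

Compute (G \ add) ∪ pre:
  G ∩ del = {}  (empty — regression defined)
  G \ add = {clear(c), holding(g), on(c,d)} \ {clear(b), holding(g)} = {clear(c), on(c,d)}
  ∪ pre   = {clear(c), on(c,d)} ∪ {clear(g), handempty, on(g,b)}
          = {clear(c), clear(g), handempty, on(c,d), on(g,b)}

== RESULT ==
["clear(c)", "clear(g)", "handempty", "on(c,d)", "on(g,b)"]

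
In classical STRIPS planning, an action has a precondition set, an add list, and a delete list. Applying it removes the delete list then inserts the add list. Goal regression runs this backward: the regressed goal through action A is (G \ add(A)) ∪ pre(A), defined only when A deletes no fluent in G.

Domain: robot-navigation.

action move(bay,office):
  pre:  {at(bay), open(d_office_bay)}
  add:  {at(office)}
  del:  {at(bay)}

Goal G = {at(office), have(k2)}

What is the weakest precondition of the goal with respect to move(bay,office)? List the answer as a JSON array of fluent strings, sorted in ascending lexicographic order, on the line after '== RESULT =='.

Regress:
  G ∩ del = {}  (empty — regression defined)
  G \ add = {at(office), have(k2)} \ {at(office)} = {have(k2)}
  ∪ pre   = {have(k2)} ∪ {at(bay), open(d_office_bay)}
          = {at(bay), have(k2), open(d_office_bay)}

== RESULT ==
["at(bay)", "have(k2)", "open(d_office_bay)"]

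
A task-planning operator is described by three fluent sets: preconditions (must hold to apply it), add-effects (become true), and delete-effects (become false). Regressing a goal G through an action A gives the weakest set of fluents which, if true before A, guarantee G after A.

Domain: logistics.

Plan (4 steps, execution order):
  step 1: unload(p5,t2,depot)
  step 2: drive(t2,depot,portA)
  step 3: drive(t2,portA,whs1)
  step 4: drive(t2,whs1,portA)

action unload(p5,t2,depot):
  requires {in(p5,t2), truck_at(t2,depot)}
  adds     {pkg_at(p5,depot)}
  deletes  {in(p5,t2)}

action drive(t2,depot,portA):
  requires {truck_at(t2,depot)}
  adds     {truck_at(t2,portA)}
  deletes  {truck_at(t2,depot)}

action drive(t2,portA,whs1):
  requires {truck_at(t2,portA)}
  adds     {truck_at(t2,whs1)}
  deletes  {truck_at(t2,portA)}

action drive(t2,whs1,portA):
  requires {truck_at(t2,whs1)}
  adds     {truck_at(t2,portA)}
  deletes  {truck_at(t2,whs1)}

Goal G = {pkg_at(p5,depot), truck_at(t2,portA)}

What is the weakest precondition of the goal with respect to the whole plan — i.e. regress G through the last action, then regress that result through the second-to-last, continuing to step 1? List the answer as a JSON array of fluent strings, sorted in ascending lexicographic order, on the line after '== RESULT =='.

Work backward from the goal:
  through step 4 (drive(t2,whs1,portA)): drop {truck_at(t2,portA)}, keep {pkg_at(p5,depot)}, require {truck_at(t2,whs1)}
    → {pkg_at(p5,depot), truck_at(t2,whs1)}
  through step 3 (drive(t2,portA,whs1)): drop {truck_at(t2,whs1)}, keep {pkg_at(p5,depot)}, require {truck_at(t2,portA)}
    → {pkg_at(p5,depot), truck_at(t2,portA)}
  through step 2 (drive(t2,depot,portA)): drop {truck_at(t2,portA)}, keep {pkg_at(p5,depot)}, require {truck_at(t2,depot)}
    → {pkg_at(p5,depot), truck_at(t2,depot)}
  through step 1 (unload(p5,t2,depot)): drop {pkg_at(p5,depot)}, keep {truck_at(t2,depot)}, require {in(p5,t2), truck_at(t2,depot)}
    → {in(p5,t2), truck_at(t2,depot)}

== RESULT ==
["in(p5,t2)", "truck_at(t2,depot)"]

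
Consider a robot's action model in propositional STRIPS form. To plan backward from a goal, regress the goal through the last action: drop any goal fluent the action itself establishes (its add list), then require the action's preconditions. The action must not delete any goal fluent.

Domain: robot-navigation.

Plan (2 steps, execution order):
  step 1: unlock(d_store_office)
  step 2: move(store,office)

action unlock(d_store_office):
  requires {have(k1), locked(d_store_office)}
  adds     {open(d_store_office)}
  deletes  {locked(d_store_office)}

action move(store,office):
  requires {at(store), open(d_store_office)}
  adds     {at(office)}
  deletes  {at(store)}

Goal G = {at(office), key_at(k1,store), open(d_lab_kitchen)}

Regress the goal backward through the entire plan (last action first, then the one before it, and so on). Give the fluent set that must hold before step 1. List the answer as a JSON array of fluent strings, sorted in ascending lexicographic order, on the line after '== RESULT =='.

Work backward from the goal:
  through step 2 (move(store,office)): drop {at(office)}, keep {key_at(k1,store), open(d_lab_kitchen)}, require {at(store), open(d_store_office)}
    → {at(store), key_at(k1,store), open(d_lab_kitchen), open(d_store_office)}
  through step 1 (unlock(d_store_office)): drop {open(d_store_office)}, keep {at(store), key_at(k1,store), open(d_lab_kitchen)}, require {have(k1), locked(d_store_office)}
    → {at(store), have(k1), key_at(k1,store), locked(d_store_office), open(d_lab_kitchen)}

== RESULT ==
["at(store)", "have(k1)", "key_at(k1,store)", "locked(d_store_office)", "open(d_lab_kitchen)"]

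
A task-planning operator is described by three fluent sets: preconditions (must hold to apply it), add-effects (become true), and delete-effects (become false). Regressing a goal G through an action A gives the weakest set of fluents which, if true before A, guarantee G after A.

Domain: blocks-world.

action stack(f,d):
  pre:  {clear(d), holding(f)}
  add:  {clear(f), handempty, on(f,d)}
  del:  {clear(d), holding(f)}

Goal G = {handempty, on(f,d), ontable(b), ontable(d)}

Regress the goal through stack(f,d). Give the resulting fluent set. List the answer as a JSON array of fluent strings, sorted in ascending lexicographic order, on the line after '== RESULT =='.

Compute (G \ add) ∪ pre:
  G ∩ del = {}  (empty — regression defined)
  G \ add = {handempty, on(f,d), ontable(b), ontable(d)} \ {clear(f), handempty, on(f,d)} = {ontable(b), ontable(d)}
  ∪ pre   = {ontable(b), ontable(d)} ∪ {clear(d), holding(f)}
          = {clear(d), holding(f), ontable(b), ontable(d)}

== RESULT ==
["clear(d)", "holding(f)", "ontable(b)", "ontable(d)"]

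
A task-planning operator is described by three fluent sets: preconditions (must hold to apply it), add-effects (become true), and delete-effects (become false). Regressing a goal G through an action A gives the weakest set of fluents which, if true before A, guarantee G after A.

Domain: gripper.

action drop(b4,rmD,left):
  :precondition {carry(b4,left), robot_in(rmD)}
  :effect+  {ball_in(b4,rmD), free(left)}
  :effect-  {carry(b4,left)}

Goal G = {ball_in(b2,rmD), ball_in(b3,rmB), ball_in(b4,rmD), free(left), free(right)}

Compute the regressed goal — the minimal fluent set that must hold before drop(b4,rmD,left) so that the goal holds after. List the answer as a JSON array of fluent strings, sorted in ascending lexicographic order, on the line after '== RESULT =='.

Regress:
  G ∩ del = {}  (empty — regression defined)
  G \ add = {ball_in(b2,rmD), ball_in(b3,rmB), ball_in(b4,rmD), free(left), free(right)} \ {ball_in(b4,rmD), free(left)} = {ball_in(b2,rmD), ball_in(b3,rmB), free(right)}
  ∪ pre   = {ball_in(b2,rmD), ball_in(b3,rmB), free(right)} ∪ {carry(b4,left), robot_in(rmD)}
          = {ball_in(b2,rmD), ball_in(b3,rmB), carry(b4,left), free(right), robot_in(rmD)}

== RESULT ==
["ball_in(b2,rmD)", "ball_in(b3,rmB)", "carry(b4,left)", "free(right)", "robot_in(rmD)"]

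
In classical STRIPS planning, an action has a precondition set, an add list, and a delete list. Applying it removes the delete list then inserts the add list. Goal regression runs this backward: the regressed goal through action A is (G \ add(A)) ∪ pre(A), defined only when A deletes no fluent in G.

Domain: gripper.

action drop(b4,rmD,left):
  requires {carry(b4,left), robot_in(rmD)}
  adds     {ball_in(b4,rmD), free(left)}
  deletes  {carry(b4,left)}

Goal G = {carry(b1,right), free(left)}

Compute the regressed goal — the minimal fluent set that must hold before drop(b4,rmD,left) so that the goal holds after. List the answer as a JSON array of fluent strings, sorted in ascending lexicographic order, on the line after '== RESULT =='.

Regress:
  G ∩ del = {}  (empty — regression defined)
  G \ add = {carry(b1,right), free(left)} \ {ball_in(b4,rmD), free(left)} = {carry(b1,right)}
  ∪ pre   = {carry(b1,right)} ∪ {carry(b4,left), robot_in(rmD)}
          = {carry(b1,right), carry(b4,left), robot_in(rmD)}

== RESULT ==
["carry(b1,right)", "carry(b4,left)", "robot_in(rmD)"]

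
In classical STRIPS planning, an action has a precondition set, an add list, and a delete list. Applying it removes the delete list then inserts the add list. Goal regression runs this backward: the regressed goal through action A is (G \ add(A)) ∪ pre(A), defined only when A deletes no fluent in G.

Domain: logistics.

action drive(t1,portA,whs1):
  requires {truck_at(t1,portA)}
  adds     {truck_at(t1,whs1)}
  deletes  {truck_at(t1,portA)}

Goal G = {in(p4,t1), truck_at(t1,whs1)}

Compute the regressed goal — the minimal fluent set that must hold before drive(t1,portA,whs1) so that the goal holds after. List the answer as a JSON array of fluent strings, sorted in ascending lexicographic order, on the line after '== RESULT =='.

Compute (G \ add) ∪ pre:
  G ∩ del = {}  (empty — regression defined)
  G \ add = {in(p4,t1), truck_at(t1,whs1)} \ {truck_at(t1,whs1)} = {in(p4,t1)}
  ∪ pre   = {in(p4,t1)} ∪ {truck_at(t1,portA)}
          = {in(p4,t1), truck_at(t1,portA)}

== RESULT ==
["in(p4,t1)", "truck_at(t1,portA)"]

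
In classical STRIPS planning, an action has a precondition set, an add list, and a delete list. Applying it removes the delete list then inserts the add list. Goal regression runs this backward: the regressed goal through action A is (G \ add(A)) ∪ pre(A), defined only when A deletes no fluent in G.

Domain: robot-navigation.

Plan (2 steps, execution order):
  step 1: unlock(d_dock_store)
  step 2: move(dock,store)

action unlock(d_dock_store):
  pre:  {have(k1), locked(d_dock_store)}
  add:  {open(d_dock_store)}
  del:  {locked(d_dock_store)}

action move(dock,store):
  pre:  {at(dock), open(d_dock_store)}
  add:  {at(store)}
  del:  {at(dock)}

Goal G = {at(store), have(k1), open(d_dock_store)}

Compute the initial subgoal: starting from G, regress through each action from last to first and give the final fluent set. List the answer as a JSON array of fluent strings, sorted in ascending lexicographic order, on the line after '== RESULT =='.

Regress step by step:
  through step 2 (move(dock,store)): drop {at(store)}, keep {have(k1), open(d_dock_store)}, require {at(dock), open(d_dock_store)}
    → {at(dock), have(k1), open(d_dock_store)}
  through step 1 (unlock(d_dock_store)): drop {open(d_dock_store)}, keep {at(dock), have(k1)}, require {have(k1), locked(d_dock_store)}
    → {at(dock), have(k1), locked(d_dock_store)}

== RESULT ==
["at(dock)", "have(k1)", "locked(d_dock_store)"]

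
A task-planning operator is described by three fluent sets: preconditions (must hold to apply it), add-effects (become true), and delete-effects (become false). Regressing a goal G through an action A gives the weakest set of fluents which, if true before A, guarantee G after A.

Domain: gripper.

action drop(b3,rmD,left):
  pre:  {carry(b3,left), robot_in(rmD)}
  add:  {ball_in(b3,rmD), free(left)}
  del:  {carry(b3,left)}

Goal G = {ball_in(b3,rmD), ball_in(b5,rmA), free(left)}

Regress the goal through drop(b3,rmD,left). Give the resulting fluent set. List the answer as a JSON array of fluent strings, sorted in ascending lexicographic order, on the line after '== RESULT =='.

Compute (G \ add) ∪ pre:
  G ∩ del = {}  (empty — regression defined)
  G \ add = {ball_in(b3,rmD), ball_in(b5,rmA), free(left)} \ {ball_in(b3,rmD), free(left)} = {ball_in(b5,rmA)}
  ∪ pre   = {ball_in(b5,rmA)} ∪ {carry(b3,left), robot_in(rmD)}
          = {ball_in(b5,rmA), carry(b3,left), robot_in(rmD)}

== RESULT ==
["ball_in(b5,rmA)", "carry(b3,left)", "robot_in(rmD)"]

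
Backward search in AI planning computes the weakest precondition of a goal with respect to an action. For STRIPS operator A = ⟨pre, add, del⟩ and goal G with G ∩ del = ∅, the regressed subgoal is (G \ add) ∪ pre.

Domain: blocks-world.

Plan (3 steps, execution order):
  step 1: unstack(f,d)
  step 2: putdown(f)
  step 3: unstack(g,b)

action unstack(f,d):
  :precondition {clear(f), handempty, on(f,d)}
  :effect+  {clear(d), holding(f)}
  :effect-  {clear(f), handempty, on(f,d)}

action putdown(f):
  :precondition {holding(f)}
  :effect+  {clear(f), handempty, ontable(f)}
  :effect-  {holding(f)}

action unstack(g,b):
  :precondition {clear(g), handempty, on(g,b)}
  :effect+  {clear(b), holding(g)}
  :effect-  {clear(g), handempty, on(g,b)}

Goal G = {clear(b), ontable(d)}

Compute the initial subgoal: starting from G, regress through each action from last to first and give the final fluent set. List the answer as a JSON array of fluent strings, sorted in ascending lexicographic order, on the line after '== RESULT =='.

Regress step by step:
  through step 3 (unstack(g,b)): drop {clear(b)}, keep {ontable(d)}, require {clear(g), handempty, on(g,b)}
    → {clear(g), handempty, on(g,b), ontable(d)}
  through step 2 (putdown(f)): drop {handempty}, keep {clear(g), on(g,b), ontable(d)}, require {holding(f)}
    → {clear(g), holding(f), on(g,b), ontable(d)}
  through step 1 (unstack(f,d)): drop {holding(f)}, keep {clear(g), on(g,b), ontable(d)}, require {clear(f), handempty, on(f,d)}
    → {clear(f), clear(g), handempty, on(f,d), on(g,b), ontable(d)}

== RESULT ==
["clear(f)", "clear(g)", "handempty", "on(f,d)", "on(g,b)", "ontable(d)"]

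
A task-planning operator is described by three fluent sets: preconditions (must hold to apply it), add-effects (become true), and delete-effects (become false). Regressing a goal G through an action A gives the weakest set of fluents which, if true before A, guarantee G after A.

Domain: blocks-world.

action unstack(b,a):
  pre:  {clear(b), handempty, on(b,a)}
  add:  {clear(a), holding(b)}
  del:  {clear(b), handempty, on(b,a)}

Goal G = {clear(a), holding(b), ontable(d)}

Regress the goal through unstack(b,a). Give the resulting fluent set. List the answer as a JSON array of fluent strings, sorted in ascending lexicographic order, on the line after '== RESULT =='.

Compute (G \ add) ∪ pre:
  G ∩ del = {}  (empty — regression defined)
  G \ add = {clear(a), holding(b), ontable(d)} \ {clear(a), holding(b)} = {ontable(d)}
  ∪ pre   = {ontable(d)} ∪ {clear(b), handempty, on(b,a)}
          = {clear(b), handempty, on(b,a), ontable(d)}

== RESULT ==
["clear(b)", "handempty", "on(b,a)", "ontable(d)"]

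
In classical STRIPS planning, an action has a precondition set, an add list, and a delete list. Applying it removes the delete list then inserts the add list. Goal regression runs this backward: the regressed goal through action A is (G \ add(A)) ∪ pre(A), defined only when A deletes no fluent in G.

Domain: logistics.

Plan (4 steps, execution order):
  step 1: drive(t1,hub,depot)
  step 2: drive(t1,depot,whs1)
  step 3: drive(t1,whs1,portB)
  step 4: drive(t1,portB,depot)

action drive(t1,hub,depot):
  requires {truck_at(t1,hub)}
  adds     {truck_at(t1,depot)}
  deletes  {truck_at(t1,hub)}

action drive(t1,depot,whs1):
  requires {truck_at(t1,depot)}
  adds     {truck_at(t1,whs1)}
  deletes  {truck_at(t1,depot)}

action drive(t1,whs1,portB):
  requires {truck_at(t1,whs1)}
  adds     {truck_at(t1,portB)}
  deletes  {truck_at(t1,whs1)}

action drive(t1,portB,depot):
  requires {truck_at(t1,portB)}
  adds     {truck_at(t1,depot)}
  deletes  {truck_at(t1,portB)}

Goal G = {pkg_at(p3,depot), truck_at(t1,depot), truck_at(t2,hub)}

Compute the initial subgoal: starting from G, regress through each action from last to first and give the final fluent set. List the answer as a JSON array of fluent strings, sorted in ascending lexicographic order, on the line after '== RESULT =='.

Work backward from the goal:
  through step 4 (drive(t1,portB,depot)): drop {truck_at(t1,depot)}, keep {pkg_at(p3,depot), truck_at(t2,hub)}, require {truck_at(t1,portB)}
    → {pkg_at(p3,depot), truck_at(t1,portB), truck_at(t2,hub)}
  through step 3 (drive(t1,whs1,portB)): drop {truck_at(t1,portB)}, keep {pkg_at(p3,depot), truck_at(t2,hub)}, require {truck_at(t1,whs1)}
    → {pkg_at(p3,depot), truck_at(t1,whs1), truck_at(t2,hub)}
  through step 2 (drive(t1,depot,whs1)): drop {truck_at(t1,whs1)}, keep {pkg_at(p3,depot), truck_at(t2,hub)}, require {truck_at(t1,depot)}
    → {pkg_at(p3,depot), truck_at(t1,depot), truck_at(t2,hub)}
  through step 1 (drive(t1,hub,depot)): drop {truck_at(t1,depot)}, keep {pkg_at(p3,depot), truck_at(t2,hub)}, require {truck_at(t1,hub)}
    → {pkg_at(p3,depot), truck_at(t1,hub), truck_at(t2,hub)}

== RESULT ==
["pkg_at(p3,depot)", "truck_at(t1,hub)", "truck_at(t2,hub)"]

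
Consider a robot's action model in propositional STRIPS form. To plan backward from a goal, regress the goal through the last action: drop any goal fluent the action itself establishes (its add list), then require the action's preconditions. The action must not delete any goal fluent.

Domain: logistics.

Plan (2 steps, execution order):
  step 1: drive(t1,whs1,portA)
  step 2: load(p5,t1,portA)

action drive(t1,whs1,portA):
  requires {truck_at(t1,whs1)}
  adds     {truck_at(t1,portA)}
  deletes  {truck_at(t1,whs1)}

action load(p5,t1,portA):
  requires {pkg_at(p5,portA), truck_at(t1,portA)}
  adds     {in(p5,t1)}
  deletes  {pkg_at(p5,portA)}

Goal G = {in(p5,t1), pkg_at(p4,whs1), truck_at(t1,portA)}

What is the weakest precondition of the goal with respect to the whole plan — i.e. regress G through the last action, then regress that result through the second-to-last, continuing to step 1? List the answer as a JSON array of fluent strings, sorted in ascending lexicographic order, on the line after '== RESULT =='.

Work backward from the goal:
  through step 2 (load(p5,t1,portA)): drop {in(p5,t1)}, keep {pkg_at(p4,whs1), truck_at(t1,portA)}, require {pkg_at(p5,portA), truck_at(t1,portA)}
    → {pkg_at(p4,whs1), pkg_at(p5,portA), truck_at(t1,portA)}
  through step 1 (drive(t1,whs1,portA)): drop {truck_at(t1,portA)}, keep {pkg_at(p4,whs1), pkg_at(p5,portA)}, require {truck_at(t1,whs1)}
    → {pkg_at(p4,whs1), pkg_at(p5,portA), truck_at(t1,whs1)}

== RESULT ==
["pkg_at(p4,whs1)", "pkg_at(p5,portA)", "truck_at(t1,whs1)"]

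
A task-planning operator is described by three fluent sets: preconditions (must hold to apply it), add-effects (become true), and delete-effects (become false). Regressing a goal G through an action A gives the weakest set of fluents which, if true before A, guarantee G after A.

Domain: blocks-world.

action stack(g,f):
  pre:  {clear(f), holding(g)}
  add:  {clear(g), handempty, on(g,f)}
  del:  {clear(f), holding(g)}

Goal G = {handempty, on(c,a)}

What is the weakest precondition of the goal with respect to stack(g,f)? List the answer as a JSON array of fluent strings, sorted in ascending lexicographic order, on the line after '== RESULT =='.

Regress:
  G ∩ del = {}  (empty — regression defined)
  G \ add = {handempty, on(c,a)} \ {clear(g), handempty, on(g,f)} = {on(c,a)}
  ∪ pre   = {on(c,a)} ∪ {clear(f), holding(g)}
          = {clear(f), holding(g), on(c,a)}

== RESULT ==
["clear(f)", "holding(g)", "on(c,a)"]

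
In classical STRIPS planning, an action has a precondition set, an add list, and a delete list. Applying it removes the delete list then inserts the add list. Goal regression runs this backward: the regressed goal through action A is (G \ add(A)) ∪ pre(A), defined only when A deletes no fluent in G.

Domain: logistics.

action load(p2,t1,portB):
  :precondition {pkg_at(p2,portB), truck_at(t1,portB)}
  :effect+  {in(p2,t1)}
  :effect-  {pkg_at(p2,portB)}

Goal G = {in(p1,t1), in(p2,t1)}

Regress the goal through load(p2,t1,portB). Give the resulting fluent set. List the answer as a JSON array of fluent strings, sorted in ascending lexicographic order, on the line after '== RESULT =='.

Compute (G \ add) ∪ pre:
  G ∩ del = {}  (empty — regression defined)
  G \ add = {in(p1,t1), in(p2,t1)} \ {in(p2,t1)} = {in(p1,t1)}
  ∪ pre   = {in(p1,t1)} ∪ {pkg_at(p2,portB), truck_at(t1,portB)}
          = {in(p1,t1), pkg_at(p2,portB), truck_at(t1,portB)}

== RESULT ==
["in(p1,t1)", "pkg_at(p2,portB)", "truck_at(t1,portB)"]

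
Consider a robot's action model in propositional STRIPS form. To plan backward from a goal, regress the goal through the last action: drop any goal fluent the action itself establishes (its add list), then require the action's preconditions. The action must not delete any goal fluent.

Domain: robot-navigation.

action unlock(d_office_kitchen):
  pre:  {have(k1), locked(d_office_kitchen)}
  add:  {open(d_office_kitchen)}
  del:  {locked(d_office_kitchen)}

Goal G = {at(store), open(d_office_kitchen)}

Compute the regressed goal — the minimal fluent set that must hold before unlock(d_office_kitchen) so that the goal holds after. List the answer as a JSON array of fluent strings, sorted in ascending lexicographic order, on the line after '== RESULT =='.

Regress:
  G ∩ del = {}  (empty — regression defined)
  G \ add = {at(store), open(d_office_kitchen)} \ {open(d_office_kitchen)} = {at(store)}
  ∪ pre   = {at(store)} ∪ {have(k1), locked(d_office_kitchen)}
          = {at(store), have(k1), locked(d_office_kitchen)}

== RESULT ==
["at(store)", "have(k1)", "locked(d_office_kitchen)"]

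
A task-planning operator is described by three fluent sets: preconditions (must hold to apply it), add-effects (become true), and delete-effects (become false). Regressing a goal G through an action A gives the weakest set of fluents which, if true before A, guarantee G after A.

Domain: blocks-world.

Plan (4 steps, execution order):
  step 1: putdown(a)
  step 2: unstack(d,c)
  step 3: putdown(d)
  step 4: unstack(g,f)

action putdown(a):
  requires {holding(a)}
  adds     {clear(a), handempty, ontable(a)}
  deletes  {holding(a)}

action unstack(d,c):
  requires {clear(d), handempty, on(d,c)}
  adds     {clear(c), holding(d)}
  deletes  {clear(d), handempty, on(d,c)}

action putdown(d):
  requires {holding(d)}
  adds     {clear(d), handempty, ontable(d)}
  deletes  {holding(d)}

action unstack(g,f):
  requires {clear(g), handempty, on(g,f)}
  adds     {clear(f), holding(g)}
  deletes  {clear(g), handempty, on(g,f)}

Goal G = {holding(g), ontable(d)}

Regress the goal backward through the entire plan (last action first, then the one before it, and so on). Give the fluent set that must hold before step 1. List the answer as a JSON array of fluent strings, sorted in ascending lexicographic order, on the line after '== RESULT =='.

Regress step by step:
  through step 4 (unstack(g,f)): drop {holding(g)}, keep {ontable(d)}, require {clear(g), handempty, on(g,f)}
    → {clear(g), handempty, on(g,f), ontable(d)}
  through step 3 (putdown(d)): drop {handempty, ontable(d)}, keep {clear(g), on(g,f)}, require {holding(d)}
    → {clear(g), holding(d), on(g,f)}
  through step 2 (unstack(d,c)): drop {holding(d)}, keep {clear(g), on(g,f)}, require {clear(d), handempty, on(d,c)}
    → {clear(d), clear(g), handempty, on(d,c), on(g,f)}
  through step 1 (putdown(a)): drop {handempty}, keep {clear(d), clear(g), on(d,c), on(g,f)}, require {holding(a)}
    → {clear(d), clear(g), holding(a), on(d,c), on(g,f)}

== RESULT ==
["clear(d)", "clear(g)", "holding(a)", "on(d,c)", "on(g,f)"]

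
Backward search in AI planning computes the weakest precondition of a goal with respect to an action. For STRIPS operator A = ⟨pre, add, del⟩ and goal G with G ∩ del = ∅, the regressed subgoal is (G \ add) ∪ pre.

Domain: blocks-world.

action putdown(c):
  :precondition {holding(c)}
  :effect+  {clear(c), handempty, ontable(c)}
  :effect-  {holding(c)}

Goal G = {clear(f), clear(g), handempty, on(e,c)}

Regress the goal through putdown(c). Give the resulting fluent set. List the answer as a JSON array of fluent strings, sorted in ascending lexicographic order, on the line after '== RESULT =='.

Compute (G \ add) ∪ pre:
  G ∩ del = {}  (empty — regression defined)
  G \ add = {clear(f), clear(g), handempty, on(e,c)} \ {clear(c), handempty, ontable(c)} = {clear(f), clear(g), on(e,c)}
  ∪ pre   = {clear(f), clear(g), on(e,c)} ∪ {holding(c)}
          = {clear(f), clear(g), holding(c), on(e,c)}

== RESULT ==
["clear(f)", "clear(g)", "holding(c)", "on(e,c)"]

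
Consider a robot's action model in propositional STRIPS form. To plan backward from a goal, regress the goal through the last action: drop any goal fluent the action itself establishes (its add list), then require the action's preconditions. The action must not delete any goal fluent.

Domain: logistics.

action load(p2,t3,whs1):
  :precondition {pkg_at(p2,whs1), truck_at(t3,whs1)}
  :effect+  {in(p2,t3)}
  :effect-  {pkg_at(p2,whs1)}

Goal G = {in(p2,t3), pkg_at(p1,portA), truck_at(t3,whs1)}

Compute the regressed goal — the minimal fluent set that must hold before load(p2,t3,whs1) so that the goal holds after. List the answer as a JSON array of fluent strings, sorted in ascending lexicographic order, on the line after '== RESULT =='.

Regress:
  G ∩ del = {}  (empty — regression defined)
  G \ add = {in(p2,t3), pkg_at(p1,portA), truck_at(t3,whs1)} \ {in(p2,t3)} = {pkg_at(p1,portA), truck_at(t3,whs1)}
  ∪ pre   = {pkg_at(p1,portA), truck_at(t3,whs1)} ∪ {pkg_at(p2,whs1), truck_at(t3,whs1)}
          = {pkg_at(p1,portA), pkg_at(p2,whs1), truck_at(t3,whs1)}

== RESULT ==
["pkg_at(p1,portA)", "pkg_at(p2,whs1)", "truck_at(t3,whs1)"]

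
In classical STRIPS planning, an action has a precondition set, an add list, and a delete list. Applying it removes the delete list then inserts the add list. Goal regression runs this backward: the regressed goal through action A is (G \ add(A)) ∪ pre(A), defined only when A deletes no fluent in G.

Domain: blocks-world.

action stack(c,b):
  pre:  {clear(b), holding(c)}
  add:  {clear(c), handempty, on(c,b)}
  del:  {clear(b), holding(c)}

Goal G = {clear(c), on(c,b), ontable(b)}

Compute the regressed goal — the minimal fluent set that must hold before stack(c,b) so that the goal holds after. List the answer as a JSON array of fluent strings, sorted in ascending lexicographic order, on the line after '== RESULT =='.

Compute (G \ add) ∪ pre:
  G ∩ del = {}  (empty — regression defined)
  G \ add = {clear(c), on(c,b), ontable(b)} \ {clear(c), handempty, on(c,b)} = {ontable(b)}
  ∪ pre   = {ontable(b)} ∪ {clear(b), holding(c)}
          = {clear(b), holding(c), ontable(b)}

== RESULT ==
["clear(b)", "holding(c)", "ontable(b)"]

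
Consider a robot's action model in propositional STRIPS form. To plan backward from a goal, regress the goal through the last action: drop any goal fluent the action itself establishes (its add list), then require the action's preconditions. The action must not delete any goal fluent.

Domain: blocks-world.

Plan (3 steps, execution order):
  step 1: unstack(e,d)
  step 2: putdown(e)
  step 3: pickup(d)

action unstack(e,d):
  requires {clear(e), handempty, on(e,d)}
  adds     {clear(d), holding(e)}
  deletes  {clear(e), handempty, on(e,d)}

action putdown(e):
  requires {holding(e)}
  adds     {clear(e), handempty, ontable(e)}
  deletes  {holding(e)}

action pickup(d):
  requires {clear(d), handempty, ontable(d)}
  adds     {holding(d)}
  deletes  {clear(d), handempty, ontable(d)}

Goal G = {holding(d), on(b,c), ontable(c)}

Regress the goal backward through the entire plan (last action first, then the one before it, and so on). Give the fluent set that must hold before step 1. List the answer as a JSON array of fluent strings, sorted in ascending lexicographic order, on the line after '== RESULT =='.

Regress step by step:
  through step 3 (pickup(d)): drop {holding(d)}, keep {on(b,c), ontable(c)}, require {clear(d), handempty, ontable(d)}
    → {clear(d), handempty, on(b,c), ontable(c), ontable(d)}
  through step 2 (putdown(e)): drop {handempty}, keep {clear(d), on(b,c), ontable(c), ontable(d)}, require {holding(e)}
    → {clear(d), holding(e), on(b,c), ontable(c), ontable(d)}
  through step 1 (unstack(e,d)): drop {clear(d), holding(e)}, keep {on(b,c), ontable(c), ontable(d)}, require {clear(e), handempty, on(e,d)}
    → {clear(e), handempty, on(b,c), on(e,d), ontable(c), ontable(d)}

== RESULT ==
["clear(e)", "handempty", "on(b,c)", "on(e,d)", "ontable(c)", "ontable(d)"]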